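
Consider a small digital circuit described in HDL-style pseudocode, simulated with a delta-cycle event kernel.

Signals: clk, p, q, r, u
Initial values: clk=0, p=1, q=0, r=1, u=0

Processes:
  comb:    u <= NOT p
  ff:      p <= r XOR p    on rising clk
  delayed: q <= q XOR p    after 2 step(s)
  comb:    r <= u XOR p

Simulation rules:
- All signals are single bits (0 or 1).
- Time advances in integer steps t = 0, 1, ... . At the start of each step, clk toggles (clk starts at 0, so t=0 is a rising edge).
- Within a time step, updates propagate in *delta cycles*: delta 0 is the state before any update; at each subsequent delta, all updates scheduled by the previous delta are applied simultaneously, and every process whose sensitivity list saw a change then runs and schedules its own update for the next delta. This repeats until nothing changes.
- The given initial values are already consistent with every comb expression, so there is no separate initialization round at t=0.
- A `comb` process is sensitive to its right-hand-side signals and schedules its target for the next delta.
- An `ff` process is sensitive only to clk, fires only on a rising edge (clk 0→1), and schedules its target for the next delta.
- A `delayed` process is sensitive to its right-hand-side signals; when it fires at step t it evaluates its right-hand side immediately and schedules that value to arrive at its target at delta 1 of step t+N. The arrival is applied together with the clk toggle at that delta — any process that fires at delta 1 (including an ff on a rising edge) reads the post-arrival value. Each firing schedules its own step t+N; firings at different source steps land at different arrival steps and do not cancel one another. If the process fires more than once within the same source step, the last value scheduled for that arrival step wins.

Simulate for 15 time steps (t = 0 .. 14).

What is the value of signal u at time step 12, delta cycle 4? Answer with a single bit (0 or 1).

t=0 Δ0: r=1 q=0 clk=0 p=1 u=0
  Δ1: clk:0→1
  Δ2: p:1→0
  Δ3: r:1→0, u:0→1
  Δ4: r:0→1
  (4Δ to stable)
t=1 Δ0: r=1 q=0 clk=1 p=0 u=1
  Δ1: clk:1→0
  (1Δ to stable)
t=2 Δ0: r=1 q=0 clk=0 p=0 u=1
  Δ1: clk:0→1
  Δ2: p:0→1
  Δ3: r:1→0, u:1→0
  Δ4: r:0→1
  (4Δ to stable)
t=3 Δ0: r=1 q=0 clk=1 p=1 u=0
  Δ1: clk:1→0
  (1Δ to stable)
t=4 Δ0: r=1 q=0 clk=0 p=1 u=0
  Δ1: q:0→1, clk:0→1
  Δ2: p:1→0
  Δ3: r:1→0, u:0→1
  Δ4: r:0→1
  (4Δ to stable)
t=5 Δ0: r=1 q=1 clk=1 p=0 u=1
  Δ1: clk:1→0
  (1Δ to stable)
t=6 Δ0: r=1 q=1 clk=0 p=0 u=1
  Δ1: clk:0→1
  Δ2: p:0→1
  Δ3: r:1→0, u:1→0
  Δ4: r:0→1
  (4Δ to stable)
t=7 Δ0: r=1 q=1 clk=1 p=1 u=0
  Δ1: clk:1→0
  (1Δ to stable)
t=8 Δ0: r=1 q=1 clk=0 p=1 u=0
  Δ1: q:1→0, clk:0→1
  Δ2: p:1→0
  Δ3: r:1→0, u:0→1
  Δ4: r:0→1
  (4Δ to stable)
t=9 Δ0: r=1 q=0 clk=1 p=0 u=1
  Δ1: clk:1→0
  (1Δ to stable)
t=10 Δ0: r=1 q=0 clk=0 p=0 u=1
  Δ1: clk:0→1
  Δ2: p:0→1
  Δ3: r:1→0, u:1→0
  Δ4: r:0→1
  (4Δ to stable)
t=11 Δ0: r=1 q=0 clk=1 p=1 u=0
  Δ1: clk:1→0
  (1Δ to stable)
t=12 Δ0: r=1 q=0 clk=0 p=1 u=0
  Δ1: q:0→1, clk:0→1
  Δ2: p:1→0
  Δ3: r:1→0, u:0→1
  Δ4: r:0→1
  (4Δ to stable)
t=13 Δ0: r=1 q=1 clk=1 p=0 u=1
  Δ1: clk:1→0
  (1Δ to stable)
t=14 Δ0: r=1 q=1 clk=0 p=0 u=1
  Δ1: clk:0→1
  Δ2: p:0→1
  Δ3: r:1→0, u:1→0
  Δ4: r:0→1
  (4Δ to stable)

1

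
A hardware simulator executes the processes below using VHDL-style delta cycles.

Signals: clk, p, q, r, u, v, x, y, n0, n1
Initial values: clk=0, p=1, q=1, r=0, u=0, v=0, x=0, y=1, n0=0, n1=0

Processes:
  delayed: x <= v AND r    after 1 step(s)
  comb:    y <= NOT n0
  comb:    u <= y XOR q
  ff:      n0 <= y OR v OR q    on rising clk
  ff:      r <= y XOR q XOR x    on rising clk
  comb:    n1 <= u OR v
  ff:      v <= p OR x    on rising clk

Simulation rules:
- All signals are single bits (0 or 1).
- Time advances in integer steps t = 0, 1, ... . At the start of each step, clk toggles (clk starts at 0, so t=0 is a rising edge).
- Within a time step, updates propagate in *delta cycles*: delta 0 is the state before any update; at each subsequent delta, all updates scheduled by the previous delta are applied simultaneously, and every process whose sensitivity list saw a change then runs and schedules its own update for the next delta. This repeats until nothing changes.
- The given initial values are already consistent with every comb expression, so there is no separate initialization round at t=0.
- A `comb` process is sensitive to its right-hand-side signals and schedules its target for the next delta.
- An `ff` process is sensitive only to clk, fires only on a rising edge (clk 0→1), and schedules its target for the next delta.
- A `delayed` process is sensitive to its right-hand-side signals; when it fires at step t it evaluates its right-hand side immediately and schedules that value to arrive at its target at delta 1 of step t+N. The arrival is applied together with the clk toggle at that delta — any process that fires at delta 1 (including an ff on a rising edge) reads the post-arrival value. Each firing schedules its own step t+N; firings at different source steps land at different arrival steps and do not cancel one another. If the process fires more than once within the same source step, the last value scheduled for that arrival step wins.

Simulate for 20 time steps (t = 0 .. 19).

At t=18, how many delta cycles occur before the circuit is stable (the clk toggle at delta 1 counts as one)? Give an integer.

2

t0.Δ0 x=0 v=0 p=1 r=0 clk=0 n1=0 u=0 y=1 n0=0 q=1
t0.Δ1 x=0 v=0 p=1 r=0 clk=1 n1=0 u=0 y=1 n0=0 q=1
t0.Δ2 x=0 v=1 p=1 r=0 clk=1 n1=0 u=0 y=1 n0=1 q=1
t0.Δ3 x=0 v=1 p=1 r=0 clk=1 n1=1 u=0 y=0 n0=1 q=1
t0.Δ4 x=0 v=1 p=1 r=0 clk=1 n1=1 u=1 y=0 n0=1 q=1
t1.Δ0 x=0 v=1 p=1 r=0 clk=1 n1=1 u=1 y=0 n0=1 q=1
t1.Δ1 x=0 v=1 p=1 r=0 clk=0 n1=1 u=1 y=0 n0=1 q=1
t2.Δ0 x=0 v=1 p=1 r=0 clk=0 n1=1 u=1 y=0 n0=1 q=1
t2.Δ1 x=0 v=1 p=1 r=0 clk=1 n1=1 u=1 y=0 n0=1 q=1
t2.Δ2 x=0 v=1 p=1 r=1 clk=1 n1=1 u=1 y=0 n0=1 q=1
t3.Δ0 x=0 v=1 p=1 r=1 clk=1 n1=1 u=1 y=0 n0=1 q=1
t3.Δ1 x=1 v=1 p=1 r=1 clk=0 n1=1 u=1 y=0 n0=1 q=1
t4.Δ0 x=1 v=1 p=1 r=1 clk=0 n1=1 u=1 y=0 n0=1 q=1
t4.Δ1 x=1 v=1 p=1 r=1 clk=1 n1=1 u=1 y=0 n0=1 q=1
t4.Δ2 x=1 v=1 p=1 r=0 clk=1 n1=1 u=1 y=0 n0=1 q=1
t5.Δ0 x=1 v=1 p=1 r=0 clk=1 n1=1 u=1 y=0 n0=1 q=1
t5.Δ1 x=0 v=1 p=1 r=0 clk=0 n1=1 u=1 y=0 n0=1 q=1
t6.Δ0 x=0 v=1 p=1 r=0 clk=0 n1=1 u=1 y=0 n0=1 q=1
t6.Δ1 x=0 v=1 p=1 r=0 clk=1 n1=1 u=1 y=0 n0=1 q=1
t6.Δ2 x=0 v=1 p=1 r=1 clk=1 n1=1 u=1 y=0 n0=1 q=1
t7.Δ0 x=0 v=1 p=1 r=1 clk=1 n1=1 u=1 y=0 n0=1 q=1
t7.Δ1 x=1 v=1 p=1 r=1 clk=0 n1=1 u=1 y=0 n0=1 q=1
t8.Δ0 x=1 v=1 p=1 r=1 clk=0 n1=1 u=1 y=0 n0=1 q=1
t8.Δ1 x=1 v=1 p=1 r=1 clk=1 n1=1 u=1 y=0 n0=1 q=1
t8.Δ2 x=1 v=1 p=1 r=0 clk=1 n1=1 u=1 y=0 n0=1 q=1
t9.Δ0 x=1 v=1 p=1 r=0 clk=1 n1=1 u=1 y=0 n0=1 q=1
t9.Δ1 x=0 v=1 p=1 r=0 clk=0 n1=1 u=1 y=0 n0=1 q=1
t10.Δ0 x=0 v=1 p=1 r=0 clk=0 n1=1 u=1 y=0 n0=1 q=1
t10.Δ1 x=0 v=1 p=1 r=0 clk=1 n1=1 u=1 y=0 n0=1 q=1
t10.Δ2 x=0 v=1 p=1 r=1 clk=1 n1=1 u=1 y=0 n0=1 q=1
t11.Δ0 x=0 v=1 p=1 r=1 clk=1 n1=1 u=1 y=0 n0=1 q=1
t11.Δ1 x=1 v=1 p=1 r=1 clk=0 n1=1 u=1 y=0 n0=1 q=1
t12.Δ0 x=1 v=1 p=1 r=1 clk=0 n1=1 u=1 y=0 n0=1 q=1
t12.Δ1 x=1 v=1 p=1 r=1 clk=1 n1=1 u=1 y=0 n0=1 q=1
t12.Δ2 x=1 v=1 p=1 r=0 clk=1 n1=1 u=1 y=0 n0=1 q=1
t13.Δ0 x=1 v=1 p=1 r=0 clk=1 n1=1 u=1 y=0 n0=1 q=1
t13.Δ1 x=0 v=1 p=1 r=0 clk=0 n1=1 u=1 y=0 n0=1 q=1
t14.Δ0 x=0 v=1 p=1 r=0 clk=0 n1=1 u=1 y=0 n0=1 q=1
t14.Δ1 x=0 v=1 p=1 r=0 clk=1 n1=1 u=1 y=0 n0=1 q=1
t14.Δ2 x=0 v=1 p=1 r=1 clk=1 n1=1 u=1 y=0 n0=1 q=1
t15.Δ0 x=0 v=1 p=1 r=1 clk=1 n1=1 u=1 y=0 n0=1 q=1
t15.Δ1 x=1 v=1 p=1 r=1 clk=0 n1=1 u=1 y=0 n0=1 q=1
t16.Δ0 x=1 v=1 p=1 r=1 clk=0 n1=1 u=1 y=0 n0=1 q=1
t16.Δ1 x=1 v=1 p=1 r=1 clk=1 n1=1 u=1 y=0 n0=1 q=1
t16.Δ2 x=1 v=1 p=1 r=0 clk=1 n1=1 u=1 y=0 n0=1 q=1
t17.Δ0 x=1 v=1 p=1 r=0 clk=1 n1=1 u=1 y=0 n0=1 q=1
t17.Δ1 x=0 v=1 p=1 r=0 clk=0 n1=1 u=1 y=0 n0=1 q=1
t18.Δ0 x=0 v=1 p=1 r=0 clk=0 n1=1 u=1 y=0 n0=1 q=1
t18.Δ1 x=0 v=1 p=1 r=0 clk=1 n1=1 u=1 y=0 n0=1 q=1
t18.Δ2 x=0 v=1 p=1 r=1 clk=1 n1=1 u=1 y=0 n0=1 q=1
t19.Δ0 x=0 v=1 p=1 r=1 clk=1 n1=1 u=1 y=0 n0=1 q=1
t19.Δ1 x=1 v=1 p=1 r=1 clk=0 n1=1 u=1 y=0 n0=1 q=1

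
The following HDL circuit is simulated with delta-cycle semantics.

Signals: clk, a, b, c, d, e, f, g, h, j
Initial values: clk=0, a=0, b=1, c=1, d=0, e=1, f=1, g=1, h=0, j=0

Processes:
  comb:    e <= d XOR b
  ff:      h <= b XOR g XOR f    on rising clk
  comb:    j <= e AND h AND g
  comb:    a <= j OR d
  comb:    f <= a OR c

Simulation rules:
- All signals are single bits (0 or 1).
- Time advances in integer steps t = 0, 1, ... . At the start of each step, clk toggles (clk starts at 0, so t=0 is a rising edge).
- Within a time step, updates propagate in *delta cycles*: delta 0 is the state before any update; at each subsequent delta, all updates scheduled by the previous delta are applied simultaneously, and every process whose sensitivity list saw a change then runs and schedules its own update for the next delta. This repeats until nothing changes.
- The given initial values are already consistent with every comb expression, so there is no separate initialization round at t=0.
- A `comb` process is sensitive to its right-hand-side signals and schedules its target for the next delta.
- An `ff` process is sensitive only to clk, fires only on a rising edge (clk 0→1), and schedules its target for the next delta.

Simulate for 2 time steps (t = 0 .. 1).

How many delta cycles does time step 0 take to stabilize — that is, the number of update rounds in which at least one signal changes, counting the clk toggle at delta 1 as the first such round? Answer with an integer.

4

[bits: a,c,clk,b,j,h,e,g,d,f]
t=0: Δ0=0101001101 Δ1=0111001101 Δ2=0111011101 Δ3=0111111101 Δ4=1111111101 | 4Δ
t=1: Δ0=1111111101 Δ1=1101111101 | 1Δ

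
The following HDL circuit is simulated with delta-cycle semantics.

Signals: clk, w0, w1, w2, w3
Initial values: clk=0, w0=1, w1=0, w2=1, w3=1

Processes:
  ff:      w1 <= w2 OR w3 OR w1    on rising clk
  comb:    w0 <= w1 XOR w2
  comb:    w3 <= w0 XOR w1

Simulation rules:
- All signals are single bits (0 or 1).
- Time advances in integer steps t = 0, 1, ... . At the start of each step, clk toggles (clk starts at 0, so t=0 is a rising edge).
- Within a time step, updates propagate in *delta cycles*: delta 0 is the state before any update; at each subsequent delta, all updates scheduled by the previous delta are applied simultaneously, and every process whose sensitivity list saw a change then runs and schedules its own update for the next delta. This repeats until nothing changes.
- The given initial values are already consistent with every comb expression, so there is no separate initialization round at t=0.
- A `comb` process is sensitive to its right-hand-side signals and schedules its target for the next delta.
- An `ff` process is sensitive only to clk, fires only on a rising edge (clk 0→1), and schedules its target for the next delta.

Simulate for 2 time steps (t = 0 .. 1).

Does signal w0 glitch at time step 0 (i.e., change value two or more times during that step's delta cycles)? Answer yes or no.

no

[bits: w0,clk,w3,w2,w1]
t=0: Δ0=10110 Δ1=11110 Δ2=11111 Δ3=01011 Δ4=01111 | 4Δ
t=1: Δ0=01111 Δ1=00111 | 1Δ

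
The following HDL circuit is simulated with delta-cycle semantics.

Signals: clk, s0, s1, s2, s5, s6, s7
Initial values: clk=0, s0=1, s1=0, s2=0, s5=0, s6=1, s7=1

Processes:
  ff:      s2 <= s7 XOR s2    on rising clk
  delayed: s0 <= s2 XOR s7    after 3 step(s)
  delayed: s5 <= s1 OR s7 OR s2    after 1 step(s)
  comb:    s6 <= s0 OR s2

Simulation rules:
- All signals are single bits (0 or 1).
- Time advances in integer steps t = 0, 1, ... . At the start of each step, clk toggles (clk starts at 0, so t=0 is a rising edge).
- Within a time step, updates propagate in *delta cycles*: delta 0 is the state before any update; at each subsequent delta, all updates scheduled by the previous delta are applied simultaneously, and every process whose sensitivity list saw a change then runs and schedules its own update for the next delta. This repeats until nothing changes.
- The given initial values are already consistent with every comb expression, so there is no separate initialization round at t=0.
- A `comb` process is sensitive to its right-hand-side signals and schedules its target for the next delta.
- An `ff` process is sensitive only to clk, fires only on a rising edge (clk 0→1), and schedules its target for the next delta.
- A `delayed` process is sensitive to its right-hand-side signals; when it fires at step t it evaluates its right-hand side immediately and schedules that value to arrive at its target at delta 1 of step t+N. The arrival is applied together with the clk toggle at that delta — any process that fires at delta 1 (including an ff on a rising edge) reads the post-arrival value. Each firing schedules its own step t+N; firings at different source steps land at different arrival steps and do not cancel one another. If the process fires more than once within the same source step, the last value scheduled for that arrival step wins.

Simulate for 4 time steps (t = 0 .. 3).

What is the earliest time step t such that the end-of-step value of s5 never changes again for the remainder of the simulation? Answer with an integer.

t0.Δ0 s7=1 s2=0 s6=1 s5=0 s0=1 s1=0 clk=0
t0.Δ1 s7=1 s2=0 s6=1 s5=0 s0=1 s1=0 clk=1
t0.Δ2 s7=1 s2=1 s6=1 s5=0 s0=1 s1=0 clk=1
t1.Δ0 s7=1 s2=1 s6=1 s5=0 s0=1 s1=0 clk=1
t1.Δ1 s7=1 s2=1 s6=1 s5=1 s0=1 s1=0 clk=0
t2.Δ0 s7=1 s2=1 s6=1 s5=1 s0=1 s1=0 clk=0
t2.Δ1 s7=1 s2=1 s6=1 s5=1 s0=1 s1=0 clk=1
t2.Δ2 s7=1 s2=0 s6=1 s5=1 s0=1 s1=0 clk=1
t3.Δ0 s7=1 s2=0 s6=1 s5=1 s0=1 s1=0 clk=1
t3.Δ1 s7=1 s2=0 s6=1 s5=1 s0=0 s1=0 clk=0
t3.Δ2 s7=1 s2=0 s6=0 s5=1 s0=0 s1=0 clk=0

1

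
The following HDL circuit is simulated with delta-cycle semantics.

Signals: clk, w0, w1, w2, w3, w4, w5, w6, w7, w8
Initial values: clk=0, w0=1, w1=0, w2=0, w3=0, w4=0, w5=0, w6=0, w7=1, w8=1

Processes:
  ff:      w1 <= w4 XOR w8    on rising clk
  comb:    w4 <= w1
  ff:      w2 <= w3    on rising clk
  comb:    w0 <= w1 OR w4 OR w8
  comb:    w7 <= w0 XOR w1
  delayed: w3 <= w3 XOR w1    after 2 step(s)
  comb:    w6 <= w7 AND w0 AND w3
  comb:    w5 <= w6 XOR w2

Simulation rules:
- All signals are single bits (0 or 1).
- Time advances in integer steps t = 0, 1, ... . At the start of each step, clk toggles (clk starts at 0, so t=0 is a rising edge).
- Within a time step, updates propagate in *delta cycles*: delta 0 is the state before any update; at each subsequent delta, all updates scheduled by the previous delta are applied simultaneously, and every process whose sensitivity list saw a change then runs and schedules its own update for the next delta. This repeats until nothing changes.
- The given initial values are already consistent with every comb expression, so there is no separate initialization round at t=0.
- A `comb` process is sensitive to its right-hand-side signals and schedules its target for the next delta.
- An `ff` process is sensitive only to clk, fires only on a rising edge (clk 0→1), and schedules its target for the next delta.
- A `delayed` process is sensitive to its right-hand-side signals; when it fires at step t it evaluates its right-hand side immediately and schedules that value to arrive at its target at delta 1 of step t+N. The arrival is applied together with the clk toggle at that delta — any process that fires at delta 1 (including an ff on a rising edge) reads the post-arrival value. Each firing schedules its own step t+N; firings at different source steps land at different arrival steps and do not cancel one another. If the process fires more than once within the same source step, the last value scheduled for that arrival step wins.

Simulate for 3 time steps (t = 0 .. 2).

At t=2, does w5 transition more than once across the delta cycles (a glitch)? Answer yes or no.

yes

[bits: w0,w6,w2,w8,w1,w5,w7,w3,w4,clk]
t=0: Δ0=1001001000 Δ1=1001001001 Δ2=1001101001 Δ3=1001100011 | 3Δ
t=1: Δ0=1001100011 Δ1=1001100010 | 1Δ
t=2: Δ0=1001100010 Δ1=1001100111 Δ2=1011000111 Δ3=1011011101 Δ4=1111011101 Δ5=1111001101 | 5Δ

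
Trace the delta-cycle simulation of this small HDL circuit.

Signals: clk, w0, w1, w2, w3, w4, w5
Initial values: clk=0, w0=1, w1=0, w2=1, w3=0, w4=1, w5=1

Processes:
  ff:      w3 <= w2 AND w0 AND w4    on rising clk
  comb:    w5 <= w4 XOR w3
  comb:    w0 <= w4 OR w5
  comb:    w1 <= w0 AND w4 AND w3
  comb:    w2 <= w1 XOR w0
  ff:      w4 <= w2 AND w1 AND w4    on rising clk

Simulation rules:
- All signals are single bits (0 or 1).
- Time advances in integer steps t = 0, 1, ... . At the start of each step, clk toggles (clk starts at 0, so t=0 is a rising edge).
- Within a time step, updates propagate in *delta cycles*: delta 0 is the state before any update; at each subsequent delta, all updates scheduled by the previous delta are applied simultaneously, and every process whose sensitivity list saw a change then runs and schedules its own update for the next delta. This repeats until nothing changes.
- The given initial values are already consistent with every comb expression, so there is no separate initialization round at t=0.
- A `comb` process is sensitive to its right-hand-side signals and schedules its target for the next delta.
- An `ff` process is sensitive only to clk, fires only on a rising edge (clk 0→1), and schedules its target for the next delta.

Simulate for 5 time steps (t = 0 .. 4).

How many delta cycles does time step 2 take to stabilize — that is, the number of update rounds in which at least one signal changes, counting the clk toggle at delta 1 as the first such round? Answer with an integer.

t0.Δ0 w2=1 w5=1 w0=1 w3=0 w4=1 w1=0 clk=0
t0.Δ1 w2=1 w5=1 w0=1 w3=0 w4=1 w1=0 clk=1
t0.Δ2 w2=1 w5=1 w0=1 w3=1 w4=0 w1=0 clk=1
t1.Δ0 w2=1 w5=1 w0=1 w3=1 w4=0 w1=0 clk=1
t1.Δ1 w2=1 w5=1 w0=1 w3=1 w4=0 w1=0 clk=0
t2.Δ0 w2=1 w5=1 w0=1 w3=1 w4=0 w1=0 clk=0
t2.Δ1 w2=1 w5=1 w0=1 w3=1 w4=0 w1=0 clk=1
t2.Δ2 w2=1 w5=1 w0=1 w3=0 w4=0 w1=0 clk=1
t2.Δ3 w2=1 w5=0 w0=1 w3=0 w4=0 w1=0 clk=1
t2.Δ4 w2=1 w5=0 w0=0 w3=0 w4=0 w1=0 clk=1
t2.Δ5 w2=0 w5=0 w0=0 w3=0 w4=0 w1=0 clk=1
t3.Δ0 w2=0 w5=0 w0=0 w3=0 w4=0 w1=0 clk=1
t3.Δ1 w2=0 w5=0 w0=0 w3=0 w4=0 w1=0 clk=0
t4.Δ0 w2=0 w5=0 w0=0 w3=0 w4=0 w1=0 clk=0
t4.Δ1 w2=0 w5=0 w0=0 w3=0 w4=0 w1=0 clk=1

5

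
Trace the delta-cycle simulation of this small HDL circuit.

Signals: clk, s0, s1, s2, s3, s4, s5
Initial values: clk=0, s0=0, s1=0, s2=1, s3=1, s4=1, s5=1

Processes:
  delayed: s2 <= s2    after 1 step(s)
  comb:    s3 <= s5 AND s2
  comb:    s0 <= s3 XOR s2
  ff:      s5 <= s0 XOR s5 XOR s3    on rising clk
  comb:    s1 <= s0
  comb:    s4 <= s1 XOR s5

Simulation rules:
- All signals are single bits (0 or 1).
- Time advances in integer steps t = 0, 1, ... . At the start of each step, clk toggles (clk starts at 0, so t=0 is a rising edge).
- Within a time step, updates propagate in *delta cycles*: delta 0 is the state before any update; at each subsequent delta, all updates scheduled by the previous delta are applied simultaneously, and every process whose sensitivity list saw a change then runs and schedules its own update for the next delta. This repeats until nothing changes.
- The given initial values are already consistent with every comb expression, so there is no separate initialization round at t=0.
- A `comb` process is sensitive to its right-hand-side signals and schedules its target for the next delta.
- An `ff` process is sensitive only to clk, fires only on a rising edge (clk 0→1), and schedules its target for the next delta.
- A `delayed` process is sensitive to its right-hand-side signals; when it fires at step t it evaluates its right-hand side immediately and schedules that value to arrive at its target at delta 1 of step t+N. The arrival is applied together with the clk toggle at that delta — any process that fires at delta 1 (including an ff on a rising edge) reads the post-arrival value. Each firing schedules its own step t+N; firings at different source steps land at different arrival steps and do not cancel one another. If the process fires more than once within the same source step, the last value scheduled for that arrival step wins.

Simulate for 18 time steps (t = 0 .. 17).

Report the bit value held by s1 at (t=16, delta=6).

[bits: s1,s4,s0,s5,s3,s2,clk]
t=0: Δ0=0101110 Δ1=0101111 Δ2=0100111 Δ3=0000011 Δ4=0010011 Δ5=1010011 Δ6=1110011 | 6Δ
t=1: Δ0=1110011 Δ1=1110010 | 1Δ
t=2: Δ0=1110010 Δ1=1110011 Δ2=1111011 Δ3=1011111 Δ4=1001111 Δ5=0001111 Δ6=0101111 | 6Δ
t=3: Δ0=0101111 Δ1=0101110 | 1Δ
t=4: Δ0=0101110 Δ1=0101111 Δ2=0100111 Δ3=0000011 Δ4=0010011 Δ5=1010011 Δ6=1110011 | 6Δ
t=5: Δ0=1110011 Δ1=1110010 | 1Δ
t=6: Δ0=1110010 Δ1=1110011 Δ2=1111011 Δ3=1011111 Δ4=1001111 Δ5=0001111 Δ6=0101111 | 6Δ
t=7: Δ0=0101111 Δ1=0101110 | 1Δ
t=8: Δ0=0101110 Δ1=0101111 Δ2=0100111 Δ3=0000011 Δ4=0010011 Δ5=1010011 Δ6=1110011 | 6Δ
t=9: Δ0=1110011 Δ1=1110010 | 1Δ
t=10: Δ0=1110010 Δ1=1110011 Δ2=1111011 Δ3=1011111 Δ4=1001111 Δ5=0001111 Δ6=0101111 | 6Δ
t=11: Δ0=0101111 Δ1=0101110 | 1Δ
t=12: Δ0=0101110 Δ1=0101111 Δ2=0100111 Δ3=0000011 Δ4=0010011 Δ5=1010011 Δ6=1110011 | 6Δ
t=13: Δ0=1110011 Δ1=1110010 | 1Δ
t=14: Δ0=1110010 Δ1=1110011 Δ2=1111011 Δ3=1011111 Δ4=1001111 Δ5=0001111 Δ6=0101111 | 6Δ
t=15: Δ0=0101111 Δ1=0101110 | 1Δ
t=16: Δ0=0101110 Δ1=0101111 Δ2=0100111 Δ3=0000011 Δ4=0010011 Δ5=1010011 Δ6=1110011 | 6Δ
t=17: Δ0=1110011 Δ1=1110010 | 1Δ

1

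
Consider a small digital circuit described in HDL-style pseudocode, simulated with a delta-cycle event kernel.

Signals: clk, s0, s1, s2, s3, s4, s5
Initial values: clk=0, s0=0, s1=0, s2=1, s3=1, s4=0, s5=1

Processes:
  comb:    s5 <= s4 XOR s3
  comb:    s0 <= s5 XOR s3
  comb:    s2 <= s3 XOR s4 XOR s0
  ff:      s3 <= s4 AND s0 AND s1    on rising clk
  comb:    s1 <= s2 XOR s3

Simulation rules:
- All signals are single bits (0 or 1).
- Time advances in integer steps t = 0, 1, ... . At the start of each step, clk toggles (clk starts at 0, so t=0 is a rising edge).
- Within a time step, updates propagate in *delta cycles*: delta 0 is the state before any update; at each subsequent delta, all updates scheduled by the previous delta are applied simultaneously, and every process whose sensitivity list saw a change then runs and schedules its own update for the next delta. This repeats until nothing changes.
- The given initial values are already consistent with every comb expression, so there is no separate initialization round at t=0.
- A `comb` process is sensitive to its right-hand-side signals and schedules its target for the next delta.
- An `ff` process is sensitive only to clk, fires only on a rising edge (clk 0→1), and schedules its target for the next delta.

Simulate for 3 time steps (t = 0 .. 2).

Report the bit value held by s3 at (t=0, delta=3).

t0.Δ0 clk=0 s2=1 s5=1 s3=1 s1=0 s4=0 s0=0
t0.Δ1 clk=1 s2=1 s5=1 s3=1 s1=0 s4=0 s0=0
t0.Δ2 clk=1 s2=1 s5=1 s3=0 s1=0 s4=0 s0=0
t0.Δ3 clk=1 s2=0 s5=0 s3=0 s1=1 s4=0 s0=1
t0.Δ4 clk=1 s2=1 s5=0 s3=0 s1=0 s4=0 s0=0
t0.Δ5 clk=1 s2=0 s5=0 s3=0 s1=1 s4=0 s0=0
t0.Δ6 clk=1 s2=0 s5=0 s3=0 s1=0 s4=0 s0=0
t1.Δ0 clk=1 s2=0 s5=0 s3=0 s1=0 s4=0 s0=0
t1.Δ1 clk=0 s2=0 s5=0 s3=0 s1=0 s4=0 s0=0
t2.Δ0 clk=0 s2=0 s5=0 s3=0 s1=0 s4=0 s0=0
t2.Δ1 clk=1 s2=0 s5=0 s3=0 s1=0 s4=0 s0=0

0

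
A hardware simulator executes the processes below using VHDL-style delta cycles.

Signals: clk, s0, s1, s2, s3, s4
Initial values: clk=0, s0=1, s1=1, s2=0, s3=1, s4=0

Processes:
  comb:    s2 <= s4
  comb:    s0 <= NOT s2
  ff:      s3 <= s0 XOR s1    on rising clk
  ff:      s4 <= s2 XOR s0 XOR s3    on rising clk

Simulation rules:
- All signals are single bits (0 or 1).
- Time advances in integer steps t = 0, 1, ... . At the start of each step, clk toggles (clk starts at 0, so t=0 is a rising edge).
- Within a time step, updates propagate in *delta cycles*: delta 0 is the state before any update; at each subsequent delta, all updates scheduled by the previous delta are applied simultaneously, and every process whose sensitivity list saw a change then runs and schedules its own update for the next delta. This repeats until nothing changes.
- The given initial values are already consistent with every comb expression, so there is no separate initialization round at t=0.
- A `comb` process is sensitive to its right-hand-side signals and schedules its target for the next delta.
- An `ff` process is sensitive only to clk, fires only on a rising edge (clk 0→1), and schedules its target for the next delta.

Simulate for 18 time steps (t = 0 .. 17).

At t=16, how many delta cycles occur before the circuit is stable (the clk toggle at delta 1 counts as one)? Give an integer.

2

t=0 Δ0: s4=0 s0=1 s3=1 s2=0 clk=0 s1=1
  Δ1: clk:0→1
  Δ2: s3:1→0
  (2Δ to stable)
t=1 Δ0: s4=0 s0=1 s3=0 s2=0 clk=1 s1=1
  Δ1: clk:1→0
  (1Δ to stable)
t=2 Δ0: s4=0 s0=1 s3=0 s2=0 clk=0 s1=1
  Δ1: clk:0→1
  Δ2: s4:0→1
  Δ3: s2:0→1
  Δ4: s0:1→0
  (4Δ to stable)
t=3 Δ0: s4=1 s0=0 s3=0 s2=1 clk=1 s1=1
  Δ1: clk:1→0
  (1Δ to stable)
t=4 Δ0: s4=1 s0=0 s3=0 s2=1 clk=0 s1=1
  Δ1: clk:0→1
  Δ2: s3:0→1
  (2Δ to stable)
t=5 Δ0: s4=1 s0=0 s3=1 s2=1 clk=1 s1=1
  Δ1: clk:1→0
  (1Δ to stable)
t=6 Δ0: s4=1 s0=0 s3=1 s2=1 clk=0 s1=1
  Δ1: clk:0→1
  Δ2: s4:1→0
  Δ3: s2:1→0
  Δ4: s0:0→1
  (4Δ to stable)
t=7 Δ0: s4=0 s0=1 s3=1 s2=0 clk=1 s1=1
  Δ1: clk:1→0
  (1Δ to stable)
t=8 Δ0: s4=0 s0=1 s3=1 s2=0 clk=0 s1=1
  Δ1: clk:0→1
  Δ2: s3:1→0
  (2Δ to stable)
t=9 Δ0: s4=0 s0=1 s3=0 s2=0 clk=1 s1=1
  Δ1: clk:1→0
  (1Δ to stable)
t=10 Δ0: s4=0 s0=1 s3=0 s2=0 clk=0 s1=1
  Δ1: clk:0→1
  Δ2: s4:0→1
  Δ3: s2:0→1
  Δ4: s0:1→0
  (4Δ to stable)
t=11 Δ0: s4=1 s0=0 s3=0 s2=1 clk=1 s1=1
  Δ1: clk:1→0
  (1Δ to stable)
t=12 Δ0: s4=1 s0=0 s3=0 s2=1 clk=0 s1=1
  Δ1: clk:0→1
  Δ2: s3:0→1
  (2Δ to stable)
t=13 Δ0: s4=1 s0=0 s3=1 s2=1 clk=1 s1=1
  Δ1: clk:1→0
  (1Δ to stable)
t=14 Δ0: s4=1 s0=0 s3=1 s2=1 clk=0 s1=1
  Δ1: clk:0→1
  Δ2: s4:1→0
  Δ3: s2:1→0
  Δ4: s0:0→1
  (4Δ to stable)
t=15 Δ0: s4=0 s0=1 s3=1 s2=0 clk=1 s1=1
  Δ1: clk:1→0
  (1Δ to stable)
t=16 Δ0: s4=0 s0=1 s3=1 s2=0 clk=0 s1=1
  Δ1: clk:0→1
  Δ2: s3:1→0
  (2Δ to stable)
t=17 Δ0: s4=0 s0=1 s3=0 s2=0 clk=1 s1=1
  Δ1: clk:1→0
  (1Δ to stable)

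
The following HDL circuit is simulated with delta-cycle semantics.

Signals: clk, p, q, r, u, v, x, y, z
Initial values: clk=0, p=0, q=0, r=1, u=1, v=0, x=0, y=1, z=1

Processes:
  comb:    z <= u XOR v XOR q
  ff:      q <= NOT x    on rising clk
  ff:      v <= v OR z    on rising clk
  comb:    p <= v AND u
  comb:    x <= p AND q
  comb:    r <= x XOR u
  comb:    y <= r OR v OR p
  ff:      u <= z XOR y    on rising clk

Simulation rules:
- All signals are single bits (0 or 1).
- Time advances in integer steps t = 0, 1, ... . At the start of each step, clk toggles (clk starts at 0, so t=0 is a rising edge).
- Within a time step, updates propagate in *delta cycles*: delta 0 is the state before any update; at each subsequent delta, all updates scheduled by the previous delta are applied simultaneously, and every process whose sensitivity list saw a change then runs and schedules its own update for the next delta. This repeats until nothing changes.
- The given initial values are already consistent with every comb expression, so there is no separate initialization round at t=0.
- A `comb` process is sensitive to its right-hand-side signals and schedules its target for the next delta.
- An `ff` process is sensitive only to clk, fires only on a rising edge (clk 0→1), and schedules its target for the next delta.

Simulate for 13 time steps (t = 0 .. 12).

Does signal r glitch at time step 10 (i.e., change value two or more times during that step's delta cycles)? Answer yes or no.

[bits: u,y,r,clk,x,v,p,z,q]
t=0: Δ0=111000010 Δ1=111100010 Δ2=011101011 Δ3=010101001 | 3Δ
t=1: Δ0=010101001 Δ1=010001001 | 1Δ
t=2: Δ0=010001001 Δ1=010101001 Δ2=110101001 Δ3=111101111 Δ4=111111111 Δ5=110111111 | 5Δ
t=3: Δ0=110111111 Δ1=110011111 | 1Δ
t=4: Δ0=110011111 Δ1=110111111 Δ2=010111110 Δ3=011101010 Δ4=010101010 | 4Δ
t=5: Δ0=010101010 Δ1=010001010 | 1Δ
t=6: Δ0=010001010 Δ1=010101010 Δ2=010101011 Δ3=010101001 | 3Δ
t=7: Δ0=010101001 Δ1=010001001 | 1Δ
t=8: Δ0=010001001 Δ1=010101001 Δ2=110101001 Δ3=111101111 Δ4=111111111 Δ5=110111111 | 5Δ
t=9: Δ0=110111111 Δ1=110011111 | 1Δ
t=10: Δ0=110011111 Δ1=110111111 Δ2=010111110 Δ3=011101010 Δ4=010101010 | 4Δ
t=11: Δ0=010101010 Δ1=010001010 | 1Δ
t=12: Δ0=010001010 Δ1=010101010 Δ2=010101011 Δ3=010101001 | 3Δ

yes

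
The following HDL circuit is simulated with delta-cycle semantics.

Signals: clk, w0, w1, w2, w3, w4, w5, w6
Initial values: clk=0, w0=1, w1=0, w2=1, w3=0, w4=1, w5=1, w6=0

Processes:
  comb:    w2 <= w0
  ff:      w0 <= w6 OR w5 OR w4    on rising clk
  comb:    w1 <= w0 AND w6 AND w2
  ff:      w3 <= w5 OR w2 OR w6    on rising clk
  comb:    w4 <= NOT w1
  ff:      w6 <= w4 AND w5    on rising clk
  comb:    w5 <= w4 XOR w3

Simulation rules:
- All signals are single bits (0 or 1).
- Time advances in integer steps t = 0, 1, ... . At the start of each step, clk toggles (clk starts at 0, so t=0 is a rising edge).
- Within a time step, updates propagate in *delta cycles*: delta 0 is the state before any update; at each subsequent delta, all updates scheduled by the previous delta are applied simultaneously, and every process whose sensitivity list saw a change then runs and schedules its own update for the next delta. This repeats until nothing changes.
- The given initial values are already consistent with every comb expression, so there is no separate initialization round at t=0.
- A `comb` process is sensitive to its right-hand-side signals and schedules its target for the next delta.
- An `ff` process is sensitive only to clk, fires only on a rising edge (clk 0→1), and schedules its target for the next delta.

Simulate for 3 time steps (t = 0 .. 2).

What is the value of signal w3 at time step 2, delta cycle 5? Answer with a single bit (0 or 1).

[bits: w4,clk,w6,w3,w5,w2,w0,w1]
t=0: Δ0=10001110 Δ1=11001110 Δ2=11111110 Δ3=11110111 Δ4=01110111 Δ5=01111111 | 5Δ
t=1: Δ0=01111111 Δ1=00111111 | 1Δ
t=2: Δ0=00111111 Δ1=01111111 Δ2=01011111 Δ3=01011110 Δ4=11011110 Δ5=11010110 | 5Δ

1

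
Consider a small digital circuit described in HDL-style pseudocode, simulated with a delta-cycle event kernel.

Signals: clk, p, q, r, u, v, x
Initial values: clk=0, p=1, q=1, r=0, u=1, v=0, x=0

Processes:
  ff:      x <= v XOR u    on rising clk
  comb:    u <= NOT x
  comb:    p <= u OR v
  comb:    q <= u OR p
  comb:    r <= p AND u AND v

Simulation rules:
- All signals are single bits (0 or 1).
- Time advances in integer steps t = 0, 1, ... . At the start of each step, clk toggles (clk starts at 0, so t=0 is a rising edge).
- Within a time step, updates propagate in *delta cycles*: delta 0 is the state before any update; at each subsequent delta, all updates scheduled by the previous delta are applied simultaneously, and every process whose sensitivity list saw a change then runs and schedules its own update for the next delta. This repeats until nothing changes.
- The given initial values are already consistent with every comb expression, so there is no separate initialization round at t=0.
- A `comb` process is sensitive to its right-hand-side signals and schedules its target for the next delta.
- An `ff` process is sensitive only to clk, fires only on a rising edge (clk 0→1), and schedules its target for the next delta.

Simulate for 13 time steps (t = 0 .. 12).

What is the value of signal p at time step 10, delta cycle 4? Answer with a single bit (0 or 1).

t0.Δ0 r=0 clk=0 v=0 x=0 u=1 q=1 p=1
t0.Δ1 r=0 clk=1 v=0 x=0 u=1 q=1 p=1
t0.Δ2 r=0 clk=1 v=0 x=1 u=1 q=1 p=1
t0.Δ3 r=0 clk=1 v=0 x=1 u=0 q=1 p=1
t0.Δ4 r=0 clk=1 v=0 x=1 u=0 q=1 p=0
t0.Δ5 r=0 clk=1 v=0 x=1 u=0 q=0 p=0
t1.Δ0 r=0 clk=1 v=0 x=1 u=0 q=0 p=0
t1.Δ1 r=0 clk=0 v=0 x=1 u=0 q=0 p=0
t2.Δ0 r=0 clk=0 v=0 x=1 u=0 q=0 p=0
t2.Δ1 r=0 clk=1 v=0 x=1 u=0 q=0 p=0
t2.Δ2 r=0 clk=1 v=0 x=0 u=0 q=0 p=0
t2.Δ3 r=0 clk=1 v=0 x=0 u=1 q=0 p=0
t2.Δ4 r=0 clk=1 v=0 x=0 u=1 q=1 p=1
t3.Δ0 r=0 clk=1 v=0 x=0 u=1 q=1 p=1
t3.Δ1 r=0 clk=0 v=0 x=0 u=1 q=1 p=1
t4.Δ0 r=0 clk=0 v=0 x=0 u=1 q=1 p=1
t4.Δ1 r=0 clk=1 v=0 x=0 u=1 q=1 p=1
t4.Δ2 r=0 clk=1 v=0 x=1 u=1 q=1 p=1
t4.Δ3 r=0 clk=1 v=0 x=1 u=0 q=1 p=1
t4.Δ4 r=0 clk=1 v=0 x=1 u=0 q=1 p=0
t4.Δ5 r=0 clk=1 v=0 x=1 u=0 q=0 p=0
t5.Δ0 r=0 clk=1 v=0 x=1 u=0 q=0 p=0
t5.Δ1 r=0 clk=0 v=0 x=1 u=0 q=0 p=0
t6.Δ0 r=0 clk=0 v=0 x=1 u=0 q=0 p=0
t6.Δ1 r=0 clk=1 v=0 x=1 u=0 q=0 p=0
t6.Δ2 r=0 clk=1 v=0 x=0 u=0 q=0 p=0
t6.Δ3 r=0 clk=1 v=0 x=0 u=1 q=0 p=0
t6.Δ4 r=0 clk=1 v=0 x=0 u=1 q=1 p=1
t7.Δ0 r=0 clk=1 v=0 x=0 u=1 q=1 p=1
t7.Δ1 r=0 clk=0 v=0 x=0 u=1 q=1 p=1
t8.Δ0 r=0 clk=0 v=0 x=0 u=1 q=1 p=1
t8.Δ1 r=0 clk=1 v=0 x=0 u=1 q=1 p=1
t8.Δ2 r=0 clk=1 v=0 x=1 u=1 q=1 p=1
t8.Δ3 r=0 clk=1 v=0 x=1 u=0 q=1 p=1
t8.Δ4 r=0 clk=1 v=0 x=1 u=0 q=1 p=0
t8.Δ5 r=0 clk=1 v=0 x=1 u=0 q=0 p=0
t9.Δ0 r=0 clk=1 v=0 x=1 u=0 q=0 p=0
t9.Δ1 r=0 clk=0 v=0 x=1 u=0 q=0 p=0
t10.Δ0 r=0 clk=0 v=0 x=1 u=0 q=0 p=0
t10.Δ1 r=0 clk=1 v=0 x=1 u=0 q=0 p=0
t10.Δ2 r=0 clk=1 v=0 x=0 u=0 q=0 p=0
t10.Δ3 r=0 clk=1 v=0 x=0 u=1 q=0 p=0
t10.Δ4 r=0 clk=1 v=0 x=0 u=1 q=1 p=1
t11.Δ0 r=0 clk=1 v=0 x=0 u=1 q=1 p=1
t11.Δ1 r=0 clk=0 v=0 x=0 u=1 q=1 p=1
t12.Δ0 r=0 clk=0 v=0 x=0 u=1 q=1 p=1
t12.Δ1 r=0 clk=1 v=0 x=0 u=1 q=1 p=1
t12.Δ2 r=0 clk=1 v=0 x=1 u=1 q=1 p=1
t12.Δ3 r=0 clk=1 v=0 x=1 u=0 q=1 p=1
t12.Δ4 r=0 clk=1 v=0 x=1 u=0 q=1 p=0
t12.Δ5 r=0 clk=1 v=0 x=1 u=0 q=0 p=0

1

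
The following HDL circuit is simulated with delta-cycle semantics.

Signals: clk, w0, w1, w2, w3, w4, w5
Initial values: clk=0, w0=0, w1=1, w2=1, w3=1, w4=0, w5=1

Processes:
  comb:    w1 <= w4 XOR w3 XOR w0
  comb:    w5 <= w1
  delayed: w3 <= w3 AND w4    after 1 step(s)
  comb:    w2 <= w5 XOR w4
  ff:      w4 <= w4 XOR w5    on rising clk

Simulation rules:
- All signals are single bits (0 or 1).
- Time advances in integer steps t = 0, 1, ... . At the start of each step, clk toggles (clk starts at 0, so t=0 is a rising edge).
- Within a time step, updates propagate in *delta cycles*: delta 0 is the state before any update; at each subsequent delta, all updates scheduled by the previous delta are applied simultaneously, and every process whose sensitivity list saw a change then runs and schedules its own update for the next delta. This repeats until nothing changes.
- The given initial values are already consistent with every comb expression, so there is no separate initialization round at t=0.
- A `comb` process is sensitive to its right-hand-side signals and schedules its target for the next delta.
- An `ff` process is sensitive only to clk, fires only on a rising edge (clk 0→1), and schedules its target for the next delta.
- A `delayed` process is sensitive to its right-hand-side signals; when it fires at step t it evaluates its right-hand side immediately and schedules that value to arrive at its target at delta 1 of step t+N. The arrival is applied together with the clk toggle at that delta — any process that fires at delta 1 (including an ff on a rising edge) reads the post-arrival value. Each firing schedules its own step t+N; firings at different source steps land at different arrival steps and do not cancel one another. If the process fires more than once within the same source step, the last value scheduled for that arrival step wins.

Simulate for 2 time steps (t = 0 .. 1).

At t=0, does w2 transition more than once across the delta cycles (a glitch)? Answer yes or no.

[bits: w3,w4,w5,w2,w1,w0,clk]
t=0: Δ0=1011100 Δ1=1011101 Δ2=1111101 Δ3=1110001 Δ4=1100001 Δ5=1101001 | 5Δ
t=1: Δ0=1101001 Δ1=1101000 | 1Δ

yes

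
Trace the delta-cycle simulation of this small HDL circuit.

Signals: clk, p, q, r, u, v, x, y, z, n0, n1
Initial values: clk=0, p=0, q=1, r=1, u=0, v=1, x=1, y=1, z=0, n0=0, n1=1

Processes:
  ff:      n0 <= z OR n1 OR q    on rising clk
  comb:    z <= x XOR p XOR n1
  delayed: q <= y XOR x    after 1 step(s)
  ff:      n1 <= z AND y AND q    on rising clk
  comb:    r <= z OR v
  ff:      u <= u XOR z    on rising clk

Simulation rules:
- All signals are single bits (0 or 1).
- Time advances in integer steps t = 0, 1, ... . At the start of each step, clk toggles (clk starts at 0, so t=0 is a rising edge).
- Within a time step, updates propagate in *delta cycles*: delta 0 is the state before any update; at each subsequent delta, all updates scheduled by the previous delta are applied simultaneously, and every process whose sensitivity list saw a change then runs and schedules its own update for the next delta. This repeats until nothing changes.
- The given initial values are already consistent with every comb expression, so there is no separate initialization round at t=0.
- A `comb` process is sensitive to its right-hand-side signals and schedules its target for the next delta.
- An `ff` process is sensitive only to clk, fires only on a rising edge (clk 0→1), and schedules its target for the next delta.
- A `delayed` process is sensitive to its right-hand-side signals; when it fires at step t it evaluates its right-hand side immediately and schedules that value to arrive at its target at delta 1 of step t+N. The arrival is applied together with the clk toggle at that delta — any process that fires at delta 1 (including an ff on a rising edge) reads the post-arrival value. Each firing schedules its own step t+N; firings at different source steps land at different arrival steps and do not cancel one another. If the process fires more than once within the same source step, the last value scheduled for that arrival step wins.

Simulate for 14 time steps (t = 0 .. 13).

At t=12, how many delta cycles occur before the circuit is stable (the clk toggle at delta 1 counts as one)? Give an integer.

3

[bits: u,clk,r,z,v,y,x,n0,q,p,n1]
t=0: Δ0=00101110101 Δ1=01101110101 Δ2=01101111100 Δ3=01111111100 | 3Δ
t=1: Δ0=01111111100 Δ1=00111111100 | 1Δ
t=2: Δ0=00111111100 Δ1=01111111100 Δ2=11111111101 Δ3=11101111101 | 3Δ
t=3: Δ0=11101111101 Δ1=10101111101 | 1Δ
t=4: Δ0=10101111101 Δ1=11101111101 Δ2=11101111100 Δ3=11111111100 | 3Δ
t=5: Δ0=11111111100 Δ1=10111111100 | 1Δ
t=6: Δ0=10111111100 Δ1=11111111100 Δ2=01111111101 Δ3=01101111101 | 3Δ
t=7: Δ0=01101111101 Δ1=00101111101 | 1Δ
t=8: Δ0=00101111101 Δ1=01101111101 Δ2=01101111100 Δ3=01111111100 | 3Δ
t=9: Δ0=01111111100 Δ1=00111111100 | 1Δ
t=10: Δ0=00111111100 Δ1=01111111100 Δ2=11111111101 Δ3=11101111101 | 3Δ
t=11: Δ0=11101111101 Δ1=10101111101 | 1Δ
t=12: Δ0=10101111101 Δ1=11101111101 Δ2=11101111100 Δ3=11111111100 | 3Δ
t=13: Δ0=11111111100 Δ1=10111111100 | 1Δ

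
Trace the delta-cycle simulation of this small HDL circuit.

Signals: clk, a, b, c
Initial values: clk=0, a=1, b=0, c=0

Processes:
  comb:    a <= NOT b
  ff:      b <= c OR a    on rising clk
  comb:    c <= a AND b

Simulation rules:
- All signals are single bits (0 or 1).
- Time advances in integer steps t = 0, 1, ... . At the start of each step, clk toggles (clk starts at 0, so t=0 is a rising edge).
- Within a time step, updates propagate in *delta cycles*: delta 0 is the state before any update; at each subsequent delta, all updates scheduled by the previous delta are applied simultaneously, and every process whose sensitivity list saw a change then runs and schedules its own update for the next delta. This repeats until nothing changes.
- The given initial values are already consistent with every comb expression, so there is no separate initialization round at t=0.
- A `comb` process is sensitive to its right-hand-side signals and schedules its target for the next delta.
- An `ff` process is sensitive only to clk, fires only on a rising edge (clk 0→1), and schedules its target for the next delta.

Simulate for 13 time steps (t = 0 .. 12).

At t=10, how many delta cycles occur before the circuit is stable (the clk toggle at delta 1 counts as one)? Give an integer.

t0.Δ0 clk=0 a=1 b=0 c=0
t0.Δ1 clk=1 a=1 b=0 c=0
t0.Δ2 clk=1 a=1 b=1 c=0
t0.Δ3 clk=1 a=0 b=1 c=1
t0.Δ4 clk=1 a=0 b=1 c=0
t1.Δ0 clk=1 a=0 b=1 c=0
t1.Δ1 clk=0 a=0 b=1 c=0
t2.Δ0 clk=0 a=0 b=1 c=0
t2.Δ1 clk=1 a=0 b=1 c=0
t2.Δ2 clk=1 a=0 b=0 c=0
t2.Δ3 clk=1 a=1 b=0 c=0
t3.Δ0 clk=1 a=1 b=0 c=0
t3.Δ1 clk=0 a=1 b=0 c=0
t4.Δ0 clk=0 a=1 b=0 c=0
t4.Δ1 clk=1 a=1 b=0 c=0
t4.Δ2 clk=1 a=1 b=1 c=0
t4.Δ3 clk=1 a=0 b=1 c=1
t4.Δ4 clk=1 a=0 b=1 c=0
t5.Δ0 clk=1 a=0 b=1 c=0
t5.Δ1 clk=0 a=0 b=1 c=0
t6.Δ0 clk=0 a=0 b=1 c=0
t6.Δ1 clk=1 a=0 b=1 c=0
t6.Δ2 clk=1 a=0 b=0 c=0
t6.Δ3 clk=1 a=1 b=0 c=0
t7.Δ0 clk=1 a=1 b=0 c=0
t7.Δ1 clk=0 a=1 b=0 c=0
t8.Δ0 clk=0 a=1 b=0 c=0
t8.Δ1 clk=1 a=1 b=0 c=0
t8.Δ2 clk=1 a=1 b=1 c=0
t8.Δ3 clk=1 a=0 b=1 c=1
t8.Δ4 clk=1 a=0 b=1 c=0
t9.Δ0 clk=1 a=0 b=1 c=0
t9.Δ1 clk=0 a=0 b=1 c=0
t10.Δ0 clk=0 a=0 b=1 c=0
t10.Δ1 clk=1 a=0 b=1 c=0
t10.Δ2 clk=1 a=0 b=0 c=0
t10.Δ3 clk=1 a=1 b=0 c=0
t11.Δ0 clk=1 a=1 b=0 c=0
t11.Δ1 clk=0 a=1 b=0 c=0
t12.Δ0 clk=0 a=1 b=0 c=0
t12.Δ1 clk=1 a=1 b=0 c=0
t12.Δ2 clk=1 a=1 b=1 c=0
t12.Δ3 clk=1 a=0 b=1 c=1
t12.Δ4 clk=1 a=0 b=1 c=0

3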